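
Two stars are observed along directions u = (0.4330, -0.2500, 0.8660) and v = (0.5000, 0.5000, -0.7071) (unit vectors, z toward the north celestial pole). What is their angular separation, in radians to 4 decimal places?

u·v = -0.5208; |u| = 1.0000, |v| = 1.0000.
cos θ = (u·v)/(|u||v|) = -0.5209, so θ = 2.1187 rad.

2.1187 rad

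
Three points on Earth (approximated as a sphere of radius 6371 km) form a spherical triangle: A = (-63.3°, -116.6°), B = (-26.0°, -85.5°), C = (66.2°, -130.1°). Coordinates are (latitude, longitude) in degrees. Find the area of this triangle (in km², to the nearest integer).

Side lengths (central angles): a = 1.7141, b = 2.2667, c = 0.7415 rad; semiperimeter s = 2.3612.
By l'Huilier's theorem, tan(E/4) = √[tan(s/2) tan((s−a)/2) tan((s−b)/2) tan((s−c)/2)], giving spherical excess E = 0.7941 rad.
Area = E·R² = 0.7941 × (6371)² ≈ 32232238 km².

32232238 km²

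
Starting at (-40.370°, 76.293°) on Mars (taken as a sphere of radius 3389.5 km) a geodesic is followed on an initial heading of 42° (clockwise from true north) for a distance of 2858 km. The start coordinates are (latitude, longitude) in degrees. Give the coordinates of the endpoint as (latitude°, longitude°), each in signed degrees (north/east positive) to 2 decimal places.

Angular distance δ = d/R = 2858/3389.5 = 0.84319 rad; initial bearing θ = 0.7330 rad.
sin φ₂ = sin φ₁ cos δ + cos φ₁ sin δ cos θ = (-0.6477)(0.6651) + (0.7619)(0.7468)(0.7431) = -0.0080, so φ₂ = -0.46°.
Δλ = atan2(sin θ sin δ cos φ₁, cos δ − sin φ₁ sin φ₂) = atan2(0.3807, 0.6599) = 29.980°.
λ₂ = 76.293° + 29.980° = 106.27°.

-0.46°, 106.27°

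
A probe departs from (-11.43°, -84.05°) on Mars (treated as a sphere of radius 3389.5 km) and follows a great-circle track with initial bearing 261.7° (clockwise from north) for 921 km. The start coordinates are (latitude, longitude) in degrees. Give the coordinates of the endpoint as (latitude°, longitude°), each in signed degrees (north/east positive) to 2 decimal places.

-13.23°, -99.88°

Angular distance δ = d/R = 921/3389.5 = 0.27172 rad; initial bearing θ = 4.5675 rad.
sin φ₂ = sin φ₁ cos δ + cos φ₁ sin δ cos θ = (-0.1982)(0.9633) + (0.9802)(0.2684)(-0.1444) = -0.2289, so φ₂ = -13.23°.
Δλ = atan2(sin θ sin δ cos φ₁, cos δ − sin φ₁ sin φ₂) = atan2(-0.2603, 0.9180) = -15.832°.
λ₂ = -84.050° − 15.832° = -99.88°.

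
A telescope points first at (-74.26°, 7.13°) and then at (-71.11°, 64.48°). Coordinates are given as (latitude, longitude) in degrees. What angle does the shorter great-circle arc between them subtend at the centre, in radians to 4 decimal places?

0.2907 rad

Let φ₁ = -1.2961 rad, φ₂ = -1.2411 rad, and Δλ = 1.0009 rad.
Haversine: a = sin²(Δφ/2) + cos φ₁ cos φ₂ sin²(Δλ/2) = 0.0008 + (0.2713)(0.3238)(0.2302) = 0.02098.
Central angle c = 2·arcsin(√a) = 0.29069 rad.
So the angular separation is 0.2907 rad.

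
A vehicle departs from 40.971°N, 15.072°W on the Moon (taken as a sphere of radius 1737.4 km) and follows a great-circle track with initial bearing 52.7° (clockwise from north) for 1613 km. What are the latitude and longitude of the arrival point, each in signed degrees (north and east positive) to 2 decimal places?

Angular distance δ = d/R = 1613/1737.4 = 0.92840 rad; initial bearing θ = 0.9198 rad.
sin φ₂ = sin φ₁ cos δ + cos φ₁ sin δ cos θ = (0.6557)(0.5991) + (0.7550)(0.8007)(0.6060) = 0.7592, so φ₂ = 49.39°.
Δλ = atan2(sin θ sin δ cos φ₁, cos δ − sin φ₁ sin φ₂) = atan2(0.4809, 0.1013) = 78.099°.
λ₂ = -15.072° + 78.099° = 63.03°.

49.39°, 63.03°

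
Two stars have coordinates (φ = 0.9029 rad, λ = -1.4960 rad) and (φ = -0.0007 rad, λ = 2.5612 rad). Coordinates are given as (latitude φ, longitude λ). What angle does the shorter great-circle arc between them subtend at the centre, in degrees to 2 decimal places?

112.20°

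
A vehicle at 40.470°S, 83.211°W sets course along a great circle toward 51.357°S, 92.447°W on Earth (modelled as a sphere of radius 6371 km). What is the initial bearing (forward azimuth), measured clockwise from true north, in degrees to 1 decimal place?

207.3°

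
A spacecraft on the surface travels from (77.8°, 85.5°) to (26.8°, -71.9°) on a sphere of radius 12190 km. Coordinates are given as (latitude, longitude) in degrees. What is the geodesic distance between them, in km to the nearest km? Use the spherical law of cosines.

15859 km

With latitudes φ₁ = 77.800°, φ₂ = 26.800° and longitude difference Δλ = -157.400°:
cos c = sin φ₁ sin φ₂ + cos φ₁ cos φ₂ cos Δλ = (0.9774)(0.4509) + (0.2113)(0.8926)(-0.9232) = 0.26655,
so c = arccos(0.26655) = 1.30098 rad.
Distance = R·c = 12190 × 1.3010 ≈ 15859 km.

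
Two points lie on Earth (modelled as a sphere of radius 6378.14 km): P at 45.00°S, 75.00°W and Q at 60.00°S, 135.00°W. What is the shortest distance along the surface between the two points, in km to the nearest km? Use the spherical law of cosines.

4218 km

Let φ₁ = -0.7854 rad, φ₂ = -1.0472 rad, and Δλ = -1.0472 rad.
cos c = sin φ₁ sin φ₂ + cos φ₁ cos φ₂ cos Δλ = (-0.7071)(-0.8660) + (0.7071)(0.5000)(0.5000) = 0.78915,
so c = arccos(0.78915) = 0.66137 rad.
Distance = R·c = 6378.14 × 0.6614 ≈ 4218 km.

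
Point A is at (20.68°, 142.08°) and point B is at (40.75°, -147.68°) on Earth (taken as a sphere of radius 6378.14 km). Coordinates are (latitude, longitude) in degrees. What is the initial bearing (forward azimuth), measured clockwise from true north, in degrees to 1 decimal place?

With φ₁ = 0.3609, φ₂ = 0.7112, Δλ = 1.2259 rad, the forward-azimuth formula gives
θ = atan2( sin Δλ cos φ₂ , cos φ₁ sin φ₂ − sin φ₁ cos φ₂ cos Δλ ) = atan2(0.7130, 0.5203) = 53.88°.
So the initial bearing is 53.9°.

53.9°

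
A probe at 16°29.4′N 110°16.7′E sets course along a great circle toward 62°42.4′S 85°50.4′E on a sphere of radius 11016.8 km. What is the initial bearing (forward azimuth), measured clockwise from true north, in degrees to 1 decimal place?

191.1°

With φ₁ = 0.2878, φ₂ = -1.0944, Δλ = -0.4265 rad, the forward-azimuth formula gives
θ = atan2( sin Δλ cos φ₂ , cos φ₁ sin φ₂ − sin φ₁ cos φ₂ cos Δλ ) = atan2(-0.1897, -0.9706) = -168.94°.
Adding 360° brings this into [0°, 360°): 191.1°.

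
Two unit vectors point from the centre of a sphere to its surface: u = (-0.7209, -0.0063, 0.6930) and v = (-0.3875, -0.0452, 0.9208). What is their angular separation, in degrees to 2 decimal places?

u·v = 0.9177; |u| = 1.0000, |v| = 1.0000.
cos θ = (u·v)/(|u||v|) = 0.9177, so θ = 23.40°.

23.40°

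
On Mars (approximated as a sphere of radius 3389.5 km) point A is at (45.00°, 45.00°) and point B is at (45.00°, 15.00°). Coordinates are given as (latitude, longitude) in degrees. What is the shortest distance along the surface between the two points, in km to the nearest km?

1248 km

In radians: φ₁ = 0.7854, φ₂ = 0.7854, Δλ = -30.000° = -0.5236 rad.
cos c = sin φ₁ sin φ₂ + cos φ₁ cos φ₂ cos Δλ = (0.7071)(0.7071) + (0.7071)(0.7071)(0.8660) = 0.93301,
so c = arccos(0.93301) = 0.36810 rad.
Distance = R·c = 3389.5 × 0.3681 ≈ 1248 km.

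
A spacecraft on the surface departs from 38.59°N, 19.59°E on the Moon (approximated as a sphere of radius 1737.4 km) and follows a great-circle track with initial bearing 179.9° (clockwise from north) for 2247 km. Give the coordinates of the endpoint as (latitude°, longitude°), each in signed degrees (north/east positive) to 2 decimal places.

Angular distance δ = d/R = 2247/1737.4 = 1.29331 rad; initial bearing θ = 3.1398 rad.
sin φ₂ = sin φ₁ cos δ + cos φ₁ sin δ cos θ = (0.6237)(0.2739) + (0.7816)(0.9617)(-1.0000) = -0.5809, so φ₂ = -35.51°.
Δλ = atan2(sin θ sin δ cos φ₁, cos δ − sin φ₁ sin φ₂) = atan2(0.0013, 0.6362) = 0.118°.
λ₂ = 19.590° + 0.118° = 19.71°.

-35.51°, 19.71°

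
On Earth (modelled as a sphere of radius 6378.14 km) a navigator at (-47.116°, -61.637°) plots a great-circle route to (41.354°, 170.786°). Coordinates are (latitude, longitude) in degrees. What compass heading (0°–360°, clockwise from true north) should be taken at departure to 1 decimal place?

280.9°

With φ₁ = -0.8223, φ₂ = 0.7218, Δλ = -2.2266 rad, the forward-azimuth formula gives
θ = atan2( sin Δλ cos φ₂ , cos φ₁ sin φ₂ − sin φ₁ cos φ₂ cos Δλ ) = atan2(-0.5949, 0.1142) = -79.13°.
Adding 360° brings this into [0°, 360°): 280.9°.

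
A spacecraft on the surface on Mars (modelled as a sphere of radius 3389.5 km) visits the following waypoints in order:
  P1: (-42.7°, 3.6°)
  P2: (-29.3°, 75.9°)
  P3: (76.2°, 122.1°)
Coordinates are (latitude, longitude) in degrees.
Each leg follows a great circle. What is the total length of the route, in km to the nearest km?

9913 km

Leg P1→P2: central angle 1.0160 rad, distance 3443.9 km.
Leg P2→P3: central angle 1.9085 rad, distance 6468.7 km.
Total: 3443.9 + 6468.7 ≈ 9913 km.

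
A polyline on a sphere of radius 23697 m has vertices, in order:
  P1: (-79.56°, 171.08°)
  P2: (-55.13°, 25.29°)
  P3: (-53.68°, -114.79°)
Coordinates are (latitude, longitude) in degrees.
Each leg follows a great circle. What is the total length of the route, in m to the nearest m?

45571 m

Leg P1→P2: central angle 0.7653 rad, distance 18134.6 m.
Leg P2→P3: central angle 1.1578 rad, distance 27436.5 m.
Total: 18134.6 + 27436.5 ≈ 45571 m.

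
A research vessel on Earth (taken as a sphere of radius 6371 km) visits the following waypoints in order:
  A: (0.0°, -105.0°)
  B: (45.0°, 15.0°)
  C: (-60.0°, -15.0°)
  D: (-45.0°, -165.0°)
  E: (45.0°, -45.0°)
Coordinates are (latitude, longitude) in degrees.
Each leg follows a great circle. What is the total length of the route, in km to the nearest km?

47735 km

Leg A→B: central angle 1.9322 rad, distance 12309.8 km.
Leg B→C: central angle 1.8820 rad, distance 11990.1 km.
Leg C→D: central angle 1.2596 rad, distance 8025.0 km.
Leg D→E: central angle 2.4189 rad, distance 15410.5 km.
Total: 12309.8 + 11990.1 + 8025.0 + 15410.5 ≈ 47735 km.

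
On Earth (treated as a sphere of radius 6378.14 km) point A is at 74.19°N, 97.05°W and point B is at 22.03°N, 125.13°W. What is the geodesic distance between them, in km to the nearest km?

6043 km

With latitudes φ₁ = 74.190°, φ₂ = 22.030° and longitude difference Δλ = -28.080°:
Haversine: a = sin²(Δφ/2) + cos φ₁ cos φ₂ sin²(Δλ/2) = 0.1933 + (0.2724)(0.9270)(0.0589) = 0.20813.
Central angle c = 2·arcsin(√a) = 0.94748 rad.
Distance = R·c = 6378.14 × 0.9475 ≈ 6043 km.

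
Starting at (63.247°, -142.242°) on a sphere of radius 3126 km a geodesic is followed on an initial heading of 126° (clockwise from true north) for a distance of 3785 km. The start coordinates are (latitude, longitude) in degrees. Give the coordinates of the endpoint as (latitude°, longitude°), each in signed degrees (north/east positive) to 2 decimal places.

Angular distance δ = d/R = 3785/3126 = 1.21081 rad; initial bearing θ = 2.1991 rad.
sin φ₂ = sin φ₁ cos δ + cos φ₁ sin δ cos θ = (0.8930)(0.3523) + (0.4501)(0.9359)(-0.5878) = 0.0669, so φ₂ = 3.84°.
Δλ = atan2(sin θ sin δ cos φ₁, cos δ − sin φ₁ sin φ₂) = atan2(0.3408, 0.2925) = 49.364°.
λ₂ = -142.242° + 49.364° = -92.88°.

3.84°, -92.88°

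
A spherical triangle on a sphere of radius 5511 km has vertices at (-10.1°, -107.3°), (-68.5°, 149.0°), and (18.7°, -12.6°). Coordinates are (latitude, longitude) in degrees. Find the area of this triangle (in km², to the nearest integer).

71709825 km²

Side lengths (central angles): a = 2.2494, b = 1.7038, c = 1.4930 rad; semiperimeter s = 2.7231.
By l'Huilier's theorem, tan(E/4) = √[tan(s/2) tan((s−a)/2) tan((s−b)/2) tan((s−c)/2)], giving spherical excess E = 2.3611 rad.
Area = E·R² = 2.3611 × (5511)² ≈ 71709825 km².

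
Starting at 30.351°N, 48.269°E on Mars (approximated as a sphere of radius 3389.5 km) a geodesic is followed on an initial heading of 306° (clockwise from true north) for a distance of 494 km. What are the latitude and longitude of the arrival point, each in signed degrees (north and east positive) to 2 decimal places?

35.00°, 40.02°

Angular distance δ = d/R = 494/3389.5 = 0.14574 rad; initial bearing θ = 5.3407 rad.
sin φ₂ = sin φ₁ cos δ + cos φ₁ sin δ cos θ = (0.5053)(0.9894) + (0.8629)(0.1452)(0.5878) = 0.5736, so φ₂ = 35.00°.
Δλ = atan2(sin θ sin δ cos φ₁, cos δ − sin φ₁ sin φ₂) = atan2(-0.1014, 0.6996) = -8.247°.
λ₂ = 48.269° − 8.247° = 40.02°.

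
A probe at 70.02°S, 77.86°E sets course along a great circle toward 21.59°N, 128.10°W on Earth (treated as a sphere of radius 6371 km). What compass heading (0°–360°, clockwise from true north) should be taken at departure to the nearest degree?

148°

With φ₁ = -1.2221, φ₂ = 0.3768, Δλ = 2.6885 rad, the forward-azimuth formula gives
θ = atan2( sin Δλ cos φ₂ , cos φ₁ sin φ₂ − sin φ₁ cos φ₂ cos Δλ ) = atan2(0.4070, -0.6600) = 148.34°.
So the initial bearing is 148°.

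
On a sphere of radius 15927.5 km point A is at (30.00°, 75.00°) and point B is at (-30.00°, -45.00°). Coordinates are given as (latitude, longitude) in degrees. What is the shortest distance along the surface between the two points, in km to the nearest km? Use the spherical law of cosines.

In radians: φ₁ = 0.5236, φ₂ = -0.5236, Δλ = -120.000° = -2.0944 rad.
cos c = sin φ₁ sin φ₂ + cos φ₁ cos φ₂ cos Δλ = (0.5000)(-0.5000) + (0.8660)(0.8660)(-0.5000) = -0.62500,
so c = arccos(-0.62500) = 2.24593 rad.
Distance = R·c = 15927.5 × 2.2459 ≈ 35772 km.

35772 km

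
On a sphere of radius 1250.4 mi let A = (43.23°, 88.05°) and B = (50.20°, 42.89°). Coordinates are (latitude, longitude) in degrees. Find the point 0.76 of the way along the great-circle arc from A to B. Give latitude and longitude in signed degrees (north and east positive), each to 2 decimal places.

50.24°, 54.62°

Central angle δ = 0.5451 rad. Interpolating on the sphere with fraction f = 0.76:
P = [sin((1−f)δ)·A + sin(fδ)·B] / sin δ = 0.2516·A + 0.7763·B in Cartesian coordinates,
giving P = (0.3703, 0.5214, 0.7688), i.e. latitude 50.24°, longitude 54.62°.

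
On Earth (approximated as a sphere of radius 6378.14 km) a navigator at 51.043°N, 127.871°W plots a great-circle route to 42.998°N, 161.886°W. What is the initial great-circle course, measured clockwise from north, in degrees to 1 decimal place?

With φ₁ = 0.8909, φ₂ = 0.7505, Δλ = -0.5937 rad, the forward-azimuth formula gives
θ = atan2( sin Δλ cos φ₂ , cos φ₁ sin φ₂ − sin φ₁ cos φ₂ cos Δλ ) = atan2(-0.4091, -0.0426) = -95.95°.
Adding 360° brings this into [0°, 360°): 264.1°.

264.1°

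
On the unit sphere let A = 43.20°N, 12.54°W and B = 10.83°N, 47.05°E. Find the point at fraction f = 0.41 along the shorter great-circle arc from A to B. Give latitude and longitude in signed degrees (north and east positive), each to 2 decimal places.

The central angle between A and B is δ = 1.0575 rad.
With f = 0.41, the slerp weights are sin((1−f)δ)/sin δ = 0.6707 and sin(fδ)/sin δ = 0.4823.
Weighted sum of the unit vectors: (0.6707)·(0.7116,-0.1583,0.6845) + (0.4823)·(0.6692,0.7189,0.1879) = (0.8000, 0.2406, 0.5497).
Converting back: φ = atan2(z, √(x²+y²)) = 33.35°, λ = atan2(y, x) = 16.74°.

33.35°, 16.74°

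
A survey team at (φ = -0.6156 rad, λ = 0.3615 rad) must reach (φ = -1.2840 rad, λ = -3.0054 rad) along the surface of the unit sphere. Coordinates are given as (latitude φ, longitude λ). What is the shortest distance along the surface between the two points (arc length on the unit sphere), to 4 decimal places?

In radians: φ₁ = -0.6156, φ₂ = -1.2840, Δλ = 167.091° = 2.9163 rad.
cos c = sin φ₁ sin φ₂ + cos φ₁ cos φ₂ cos Δλ = (-0.5774)(-0.9592) + (0.8164)(0.2829)(-0.9747) = 0.32875,
so c = arccos(0.32875) = 1.23582 rad.
On the unit sphere the arc length equals the central angle: 1.2358.

1.2358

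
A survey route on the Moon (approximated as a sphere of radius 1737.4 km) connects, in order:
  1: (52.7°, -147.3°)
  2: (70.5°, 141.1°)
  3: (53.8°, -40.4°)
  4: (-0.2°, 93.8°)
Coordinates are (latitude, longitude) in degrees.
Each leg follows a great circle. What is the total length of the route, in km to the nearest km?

Leg 1→2: central angle 0.6203 rad, distance 1077.7 km.
Leg 2→3: central angle 0.9721 rad, distance 1688.9 km.
Leg 3→4: central angle 1.9983 rad, distance 3471.8 km.
Total: 1077.7 + 1688.9 + 3471.8 ≈ 6238 km.

6238 km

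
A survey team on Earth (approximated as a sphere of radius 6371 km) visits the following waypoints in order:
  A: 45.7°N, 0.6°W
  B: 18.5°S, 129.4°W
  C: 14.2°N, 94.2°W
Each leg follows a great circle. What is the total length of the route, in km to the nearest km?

Leg A→B: central angle 2.2680 rad, distance 14449.7 km.
Leg B→C: central angle 0.8320 rad, distance 5300.6 km.
Total: 14449.7 + 5300.6 ≈ 19750 km.

19750 km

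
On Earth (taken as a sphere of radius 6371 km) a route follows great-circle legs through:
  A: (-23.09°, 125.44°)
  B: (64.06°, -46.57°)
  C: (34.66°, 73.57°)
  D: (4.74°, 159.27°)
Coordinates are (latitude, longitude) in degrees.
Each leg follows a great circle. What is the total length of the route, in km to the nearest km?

Leg A→B: central angle 2.4206 rad, distance 15421.6 km.
Leg B→C: central angle 1.2337 rad, distance 7859.9 km.
Leg C→D: central angle 1.4621 rad, distance 9315.2 km.
Total: 15421.6 + 7859.9 + 9315.2 ≈ 32597 km.

32597 km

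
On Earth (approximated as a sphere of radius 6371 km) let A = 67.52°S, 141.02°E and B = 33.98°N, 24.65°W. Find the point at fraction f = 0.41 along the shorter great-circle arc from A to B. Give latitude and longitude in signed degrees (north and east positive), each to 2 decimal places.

Central angle δ = 2.5386 rad. Interpolating on the sphere with fraction f = 0.41:
P = [sin((1−f)δ)·A + sin(fδ)·B] / sin δ = 1.7586·A + 1.5214·B in Cartesian coordinates,
giving P = (0.6239, -0.1032, -0.7746), i.e. latitude -50.77°, longitude -9.39°.

-50.77°, -9.39°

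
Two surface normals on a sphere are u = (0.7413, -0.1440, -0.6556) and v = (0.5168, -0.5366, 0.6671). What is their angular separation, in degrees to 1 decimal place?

88.7°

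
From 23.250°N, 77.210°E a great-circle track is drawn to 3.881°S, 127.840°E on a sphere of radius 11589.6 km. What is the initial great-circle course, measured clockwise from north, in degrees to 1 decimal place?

With φ₁ = 0.4058, φ₂ = -0.0677, Δλ = 0.8837 rad, the forward-azimuth formula gives
θ = atan2( sin Δλ cos φ₂ , cos φ₁ sin φ₂ − sin φ₁ cos φ₂ cos Δλ ) = atan2(0.7713, -0.3120) = 112.02°.
So the initial bearing is 112.0°.

112.0°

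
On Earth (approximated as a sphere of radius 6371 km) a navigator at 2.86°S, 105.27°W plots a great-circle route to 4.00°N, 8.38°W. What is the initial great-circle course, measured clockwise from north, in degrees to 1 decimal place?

86.3°

Δλ = 96.890° = 1.6910 rad.
y = sin Δλ · cos φ₂ = (0.9928)(0.9976) = 0.9904
x = cos φ₁ sin φ₂ − sin φ₁ cos φ₂ cos Δλ = (0.9988)(0.0698) − (-0.0499)(0.9976)(-0.1200) = 0.0637
θ = atan2(y, x) = 86.32°, so the bearing is 86.3°.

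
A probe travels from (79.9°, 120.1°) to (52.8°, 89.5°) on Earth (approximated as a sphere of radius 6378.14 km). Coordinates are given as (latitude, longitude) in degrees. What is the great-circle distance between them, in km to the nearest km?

With latitudes φ₁ = 79.900°, φ₂ = 52.800° and longitude difference Δλ = -30.600°:
cos c = sin φ₁ sin φ₂ + cos φ₁ cos φ₂ cos Δλ = (0.9845)(0.7965) + (0.1754)(0.6046)(0.8607) = 0.87545,
so c = arccos(0.87545) = 0.50443 rad.
Distance = R·c = 6378.14 × 0.5044 ≈ 3217 km.

3217 km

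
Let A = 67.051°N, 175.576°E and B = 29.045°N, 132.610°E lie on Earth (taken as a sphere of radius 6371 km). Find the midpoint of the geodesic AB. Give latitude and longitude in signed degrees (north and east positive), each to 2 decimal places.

49.77°, 145.52°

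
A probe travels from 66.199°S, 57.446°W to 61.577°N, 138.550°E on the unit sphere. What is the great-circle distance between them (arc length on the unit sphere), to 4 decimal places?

2.9952

Let φ₁ = -1.1554 rad, φ₂ = 1.0747 rad, and Δλ = -2.8624 rad.
Haversine: a = sin²(Δφ/2) + cos φ₁ cos φ₂ sin²(Δλ/2) = 0.8063 + (0.4036)(0.4760)(0.9806) = 0.99466.
Central angle c = 2·arcsin(√a) = 2.99525 rad.
On the unit sphere the arc length equals the central angle: 2.9952.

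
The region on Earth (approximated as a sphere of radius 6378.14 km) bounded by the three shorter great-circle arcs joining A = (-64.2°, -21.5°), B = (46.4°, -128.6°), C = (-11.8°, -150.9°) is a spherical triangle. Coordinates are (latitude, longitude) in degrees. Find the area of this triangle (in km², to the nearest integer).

Side lengths (central angles): a = 1.0742, b = 1.6572, c = 2.4042 rad; semiperimeter s = 2.5678.
By l'Huilier's theorem, tan(E/4) = √[tan(s/2) tan((s−a)/2) tan((s−b)/2) tan((s−c)/2)], giving spherical excess E = 1.3639 rad.
Area = E·R² = 1.3639 × (6378.14)² ≈ 55485787 km².

55485787 km²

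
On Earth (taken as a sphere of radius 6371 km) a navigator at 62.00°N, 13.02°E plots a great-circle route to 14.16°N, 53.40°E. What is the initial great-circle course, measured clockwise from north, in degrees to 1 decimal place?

Δλ = 40.380° = 0.7048 rad.
y = sin Δλ · cos φ₂ = (0.6479)(0.9696) = 0.6282
x = cos φ₁ sin φ₂ − sin φ₁ cos φ₂ cos Δλ = (0.4695)(0.2446) − (0.8829)(0.9696)(0.7618) = -0.5373
θ = atan2(y, x) = 130.54°, so the bearing is 130.5°.

130.5°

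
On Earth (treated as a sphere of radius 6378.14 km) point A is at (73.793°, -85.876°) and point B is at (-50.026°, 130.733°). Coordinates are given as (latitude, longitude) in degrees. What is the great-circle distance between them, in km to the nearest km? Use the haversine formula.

16878 km

Let φ₁ = 1.2879 rad, φ₂ = -0.8731 rad, and Δλ = -2.5026 rad.
Haversine: a = sin²(Δφ/2) + cos φ₁ cos φ₂ sin²(Δλ/2) = 0.7783 + (0.2791)(0.6424)(0.9014) = 0.93991.
Central angle c = 2·arcsin(√a) = 2.64628 rad.
Distance = R·c = 6378.14 × 2.6463 ≈ 16878 km.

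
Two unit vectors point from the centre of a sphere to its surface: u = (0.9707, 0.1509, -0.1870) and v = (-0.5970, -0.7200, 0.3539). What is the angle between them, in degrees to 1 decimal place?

u·v = -0.7543; |u| = 1.0000, |v| = 1.0000.
cos θ = (u·v)/(|u||v|) = -0.7543, so θ = 139.0°.

139.0°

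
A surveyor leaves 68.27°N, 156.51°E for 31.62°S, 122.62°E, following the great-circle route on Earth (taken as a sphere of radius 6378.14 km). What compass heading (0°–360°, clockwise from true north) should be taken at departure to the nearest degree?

209°

Δλ = -33.890° = -0.5915 rad.
y = sin Δλ · cos φ₂ = (-0.5576)(0.8515) = -0.4748
x = cos φ₁ sin φ₂ − sin φ₁ cos φ₂ cos Δλ = (0.3702)(-0.5243) − (0.9289)(0.8515)(0.8301) = -0.8508
θ = atan2(y, x) = -150.83°; adding 360° gives 209°.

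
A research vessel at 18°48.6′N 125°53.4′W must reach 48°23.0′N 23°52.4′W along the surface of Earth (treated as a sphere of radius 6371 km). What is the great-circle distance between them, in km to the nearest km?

With latitudes φ₁ = 18.810°, φ₂ = 48.383° and longitude difference Δλ = 102.017°:
cos c = sin φ₁ sin φ₂ + cos φ₁ cos φ₂ cos Δλ = (0.3224)(0.7476) + (0.9466)(0.6641)(-0.2082) = 0.11016,
so c = arccos(0.11016) = 1.46041 rad.
Distance = R·c = 6371 × 1.4604 ≈ 9304 km.

9304 km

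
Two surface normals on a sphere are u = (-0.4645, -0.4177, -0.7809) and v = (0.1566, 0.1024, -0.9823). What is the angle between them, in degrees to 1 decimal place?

u·v = 0.6516; |u| = 1.0000, |v| = 1.0000.
cos θ = (u·v)/(|u||v|) = 0.6516, so θ = 49.3°.

49.3°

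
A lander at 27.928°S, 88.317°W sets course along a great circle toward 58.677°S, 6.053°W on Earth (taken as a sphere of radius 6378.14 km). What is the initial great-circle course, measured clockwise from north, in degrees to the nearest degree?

Δλ = 82.264° = 1.4358 rad.
y = sin Δλ · cos φ₂ = (0.9909)(0.5199) = 0.5151
x = cos φ₁ sin φ₂ − sin φ₁ cos φ₂ cos Δλ = (0.8835)(-0.8543) − (-0.4684)(0.5199)(0.1346) = -0.7220
θ = atan2(y, x) = 144.49°, so the bearing is 144°.

144°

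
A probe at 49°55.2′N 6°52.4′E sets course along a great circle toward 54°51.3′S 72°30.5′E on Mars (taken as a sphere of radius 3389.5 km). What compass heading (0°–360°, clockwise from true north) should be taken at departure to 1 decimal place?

143.5°

With φ₁ = 0.8713, φ₂ = -0.9574, Δλ = 1.1455 rad, the forward-azimuth formula gives
θ = atan2( sin Δλ cos φ₂ , cos φ₁ sin φ₂ − sin φ₁ cos φ₂ cos Δλ ) = atan2(0.5244, -0.7082) = 143.48°.
So the initial bearing is 143.5°.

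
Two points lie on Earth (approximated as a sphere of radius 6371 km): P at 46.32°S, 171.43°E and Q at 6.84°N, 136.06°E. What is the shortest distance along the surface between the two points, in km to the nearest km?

Let φ₁ = -0.8084 rad, φ₂ = 0.1194 rad, and Δλ = -0.6173 rad.
Haversine: a = sin²(Δφ/2) + cos φ₁ cos φ₂ sin²(Δλ/2) = 0.2002 + (0.6906)(0.9929)(0.0923) = 0.26349.
Central angle c = 2·arcsin(√a) = 1.07808 rad.
Distance = R·c = 6371 × 1.0781 ≈ 6868 km.

6868 km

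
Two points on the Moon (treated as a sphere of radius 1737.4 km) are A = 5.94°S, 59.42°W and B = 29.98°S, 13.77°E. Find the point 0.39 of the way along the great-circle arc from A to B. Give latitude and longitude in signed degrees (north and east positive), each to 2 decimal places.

The central angle between A and B is δ = 1.2652 rad.
With f = 0.39, the slerp weights are sin((1−f)δ)/sin δ = 0.7313 and sin(fδ)/sin δ = 0.4967.
Weighted sum of the unit vectors: (0.7313)·(0.5060,-0.8563,-0.1035) + (0.4967)·(0.8413,0.2062,-0.4997) = (0.7879, -0.5238, -0.3239).
Converting back: φ = atan2(z, √(x²+y²)) = -18.90°, λ = atan2(y, x) = -33.62°.

-18.90°, -33.62°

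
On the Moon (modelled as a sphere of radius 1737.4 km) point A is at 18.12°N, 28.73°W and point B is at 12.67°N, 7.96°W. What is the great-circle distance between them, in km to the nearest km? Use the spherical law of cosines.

With latitudes φ₁ = 18.120°, φ₂ = 12.670° and longitude difference Δλ = 20.770°:
cos c = sin φ₁ sin φ₂ + cos φ₁ cos φ₂ cos Δλ = (0.3110)(0.2193) + (0.9504)(0.9756)(0.9350) = 0.93522,
so c = arccos(0.93522) = 0.36192 rad.
Distance = R·c = 1737.4 × 0.3619 ≈ 629 km.

629 km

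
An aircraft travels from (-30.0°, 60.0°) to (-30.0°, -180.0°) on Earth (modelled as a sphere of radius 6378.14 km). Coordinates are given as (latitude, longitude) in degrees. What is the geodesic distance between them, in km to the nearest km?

10818 km

With latitudes φ₁ = -30.000°, φ₂ = -30.000° and longitude difference Δλ = 120.000°:
cos c = sin φ₁ sin φ₂ + cos φ₁ cos φ₂ cos Δλ = (-0.5000)(-0.5000) + (0.8660)(0.8660)(-0.5000) = -0.12500,
so c = arccos(-0.12500) = 1.69612 rad.
Distance = R·c = 6378.14 × 1.6961 ≈ 10818 km.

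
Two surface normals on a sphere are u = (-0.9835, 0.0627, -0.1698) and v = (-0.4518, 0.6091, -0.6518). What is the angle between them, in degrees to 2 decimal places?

53.61°

u·v = 0.5932; |u| = 1.0000, |v| = 1.0000.
cos θ = (u·v)/(|u||v|) = 0.5932, so θ = 53.61°.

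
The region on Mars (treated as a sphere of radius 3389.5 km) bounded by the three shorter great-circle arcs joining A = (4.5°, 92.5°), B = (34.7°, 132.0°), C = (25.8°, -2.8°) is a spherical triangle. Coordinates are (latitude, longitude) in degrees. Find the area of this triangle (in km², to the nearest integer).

10885538 km²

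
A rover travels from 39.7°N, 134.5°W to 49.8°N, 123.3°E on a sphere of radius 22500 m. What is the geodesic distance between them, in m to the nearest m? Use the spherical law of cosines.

Let φ₁ = 0.6929 rad, φ₂ = 0.8692 rad, and Δλ = -1.7837 rad.
cos c = sin φ₁ sin φ₂ + cos φ₁ cos φ₂ cos Δλ = (0.6388)(0.7638) + (0.7694)(0.6455)(-0.2113) = 0.38294,
so c = arccos(0.38294) = 1.17782 rad.
Distance = R·c = 22500 × 1.1778 ≈ 26501 m.

26501 m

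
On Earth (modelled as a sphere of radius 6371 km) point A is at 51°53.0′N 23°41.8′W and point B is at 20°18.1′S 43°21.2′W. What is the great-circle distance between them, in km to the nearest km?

In radians: φ₁ = 0.9055, φ₂ = -0.3543, Δλ = -19.657° = -0.3431 rad.
cos c = sin φ₁ sin φ₂ + cos φ₁ cos φ₂ cos Δλ = (0.7868)(-0.3470) + (0.6173)(0.9379)(0.9417) = 0.27221,
so c = arccos(0.27221) = 1.29511 rad.
Distance = R·c = 6371 × 1.2951 ≈ 8251 km.

8251 km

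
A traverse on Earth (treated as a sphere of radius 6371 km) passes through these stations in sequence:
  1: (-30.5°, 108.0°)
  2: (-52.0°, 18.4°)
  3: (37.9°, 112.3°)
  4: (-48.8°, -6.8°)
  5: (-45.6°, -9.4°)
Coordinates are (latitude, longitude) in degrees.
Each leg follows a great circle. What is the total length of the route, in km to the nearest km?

Leg 1→2: central angle 1.1553 rad, distance 7360.4 km.
Leg 2→3: central angle 2.1143 rad, distance 13470.0 km.
Leg 3→4: central angle 2.3674 rad, distance 15082.6 km.
Leg 4→5: central angle 0.0638 rad, distance 406.4 km.
Total: 7360.4 + 13470.0 + 15082.6 + 406.4 ≈ 36319 km.

36319 km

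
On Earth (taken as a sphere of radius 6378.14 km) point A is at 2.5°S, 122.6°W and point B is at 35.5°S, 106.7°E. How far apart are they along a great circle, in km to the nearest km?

With latitudes φ₁ = -2.500°, φ₂ = -35.500° and longitude difference Δλ = -130.700°:
Haversine: a = sin²(Δφ/2) + cos φ₁ cos φ₂ sin²(Δλ/2) = 0.0807 + (0.9990)(0.8141)(0.8260) = 0.75252.
Central angle c = 2·arcsin(√a) = 2.10023 rad.
Distance = R·c = 6378.14 × 2.1002 ≈ 13396 km.

13396 km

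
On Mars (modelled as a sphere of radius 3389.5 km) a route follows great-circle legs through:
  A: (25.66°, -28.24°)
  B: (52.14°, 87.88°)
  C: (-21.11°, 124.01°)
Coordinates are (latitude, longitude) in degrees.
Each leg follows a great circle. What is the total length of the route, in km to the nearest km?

9708 km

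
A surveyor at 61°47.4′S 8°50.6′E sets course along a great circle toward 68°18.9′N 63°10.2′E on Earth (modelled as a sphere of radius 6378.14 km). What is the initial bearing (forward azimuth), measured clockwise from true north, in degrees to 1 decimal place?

Δλ = 54.327° = 0.9482 rad.
y = sin Δλ · cos φ₂ = (0.8124)(0.3695) = 0.3002
x = cos φ₁ sin φ₂ − sin φ₁ cos φ₂ cos Δλ = (0.4727)(0.9292) − (-0.8812)(0.3695)(0.5832) = 0.6291
θ = atan2(y, x) = 25.51°, so the bearing is 25.5°.

25.5°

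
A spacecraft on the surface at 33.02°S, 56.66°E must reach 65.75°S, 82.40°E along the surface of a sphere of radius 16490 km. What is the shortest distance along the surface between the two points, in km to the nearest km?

10416 km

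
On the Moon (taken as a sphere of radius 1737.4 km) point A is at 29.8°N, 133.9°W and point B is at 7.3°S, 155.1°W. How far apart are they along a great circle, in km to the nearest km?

In radians: φ₁ = 0.5201, φ₂ = -0.1274, Δλ = -21.200° = -0.3700 rad.
cos c = sin φ₁ sin φ₂ + cos φ₁ cos φ₂ cos Δλ = (0.4970)(-0.1271) + (0.8678)(0.9919)(0.9323) = 0.73933,
so c = arccos(0.73933) = 0.73872 rad.
Distance = R·c = 1737.4 × 0.7387 ≈ 1283 km.

1283 km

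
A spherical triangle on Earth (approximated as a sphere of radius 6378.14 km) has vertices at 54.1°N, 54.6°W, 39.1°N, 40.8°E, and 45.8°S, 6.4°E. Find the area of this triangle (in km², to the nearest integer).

Side lengths (central angles): a = 1.5765, b = 1.9633, c = 1.0837 rad; semiperimeter s = 2.3118.
By l'Huilier's theorem, tan(E/4) = √[tan(s/2) tan((s−a)/2) tan((s−b)/2) tan((s−c)/2)], giving spherical excess E = 1.2727 rad.
Area = E·R² = 1.2727 × (6378.14)² ≈ 51776266 km².

51776266 km²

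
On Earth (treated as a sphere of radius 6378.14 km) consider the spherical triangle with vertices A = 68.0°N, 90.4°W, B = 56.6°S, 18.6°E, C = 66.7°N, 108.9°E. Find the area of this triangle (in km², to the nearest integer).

Side lengths (central angles): a = 2.4464, b = 0.7788, c = 2.5703 rad; semiperimeter s = 2.8977.
By l'Huilier's theorem, tan(E/4) = √[tan(s/2) tan((s−a)/2) tan((s−b)/2) tan((s−c)/2)], giving spherical excess E = 2.5554 rad.
Area = E·R² = 2.5554 × (6378.14)² ≈ 103956618 km².

103956618 km²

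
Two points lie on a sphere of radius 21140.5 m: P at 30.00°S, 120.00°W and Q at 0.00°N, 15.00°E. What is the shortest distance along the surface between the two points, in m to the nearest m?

Let φ₁ = -0.5236 rad, φ₂ = 0.0000 rad, and Δλ = 2.3562 rad.
cos c = sin φ₁ sin φ₂ + cos φ₁ cos φ₂ cos Δλ = (-0.5000)(0.0000) + (0.8660)(1.0000)(-0.7071) = -0.61237,
so c = arccos(-0.61237) = 2.22985 rad.
Distance = R·c = 21140.5 × 2.2299 ≈ 47140 m.

47140 m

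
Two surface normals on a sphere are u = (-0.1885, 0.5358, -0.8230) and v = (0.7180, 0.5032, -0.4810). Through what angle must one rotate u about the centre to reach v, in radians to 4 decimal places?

u·v = 0.5301; |u| = 1.0000, |v| = 1.0000.
cos θ = (u·v)/(|u||v|) = 0.5301, so θ = 1.0120 rad.

1.0120 rad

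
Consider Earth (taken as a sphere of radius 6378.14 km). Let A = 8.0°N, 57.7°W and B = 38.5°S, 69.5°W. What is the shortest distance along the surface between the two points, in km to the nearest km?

In radians: φ₁ = 0.1396, φ₂ = -0.6720, Δλ = -11.800° = -0.2059 rad.
cos c = sin φ₁ sin φ₂ + cos φ₁ cos φ₂ cos Δλ = (0.1392)(-0.6225) + (0.9903)(0.7826)(0.9789) = 0.67198,
so c = arccos(0.67198) = 0.83392 rad.
Distance = R·c = 6378.14 × 0.8339 ≈ 5319 km.

5319 km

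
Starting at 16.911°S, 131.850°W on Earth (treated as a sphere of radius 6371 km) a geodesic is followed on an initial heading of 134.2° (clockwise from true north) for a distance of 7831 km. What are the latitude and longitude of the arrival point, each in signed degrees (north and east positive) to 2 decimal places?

-46.55°, -52.70°

Angular distance δ = d/R = 7831/6371 = 1.22916 rad; initial bearing θ = 2.3422 rad.
sin φ₂ = sin φ₁ cos δ + cos φ₁ sin δ cos θ = (-0.2909)(0.3350) + (0.9568)(0.9422)(-0.6972) = -0.7259, so φ₂ = -46.55°.
Δλ = atan2(sin θ sin δ cos φ₁, cos δ − sin φ₁ sin φ₂) = atan2(0.6463, 0.1239) = 79.150°.
λ₂ = -131.850° + 79.150° = -52.70°.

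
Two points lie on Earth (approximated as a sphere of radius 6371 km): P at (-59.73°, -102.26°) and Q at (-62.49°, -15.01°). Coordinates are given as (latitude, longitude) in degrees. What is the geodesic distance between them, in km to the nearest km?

In radians: φ₁ = -1.0425, φ₂ = -1.0907, Δλ = 87.250° = 1.5228 rad.
cos c = sin φ₁ sin φ₂ + cos φ₁ cos φ₂ cos Δλ = (-0.8637)(-0.8869) + (0.5041)(0.4619)(0.0480) = 0.77718,
so c = arccos(0.77718) = 0.68063 rad.
Distance = R·c = 6371 × 0.6806 ≈ 4336 km.

4336 km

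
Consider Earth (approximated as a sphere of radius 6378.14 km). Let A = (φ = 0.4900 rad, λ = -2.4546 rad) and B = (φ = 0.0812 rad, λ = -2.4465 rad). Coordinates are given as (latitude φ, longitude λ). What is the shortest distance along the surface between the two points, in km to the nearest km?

2608 km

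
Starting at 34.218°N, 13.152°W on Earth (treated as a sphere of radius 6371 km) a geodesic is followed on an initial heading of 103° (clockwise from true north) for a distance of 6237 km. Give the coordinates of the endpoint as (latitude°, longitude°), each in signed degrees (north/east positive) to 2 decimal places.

Angular distance δ = d/R = 6237/6371 = 0.97897 rad; initial bearing θ = 1.7977 rad.
sin φ₂ = sin φ₁ cos δ + cos φ₁ sin δ cos θ = (0.5623)(0.5579) + (0.8269)(0.8299)(-0.2250) = 0.1593, so φ₂ = 9.17°.
Δλ = atan2(sin θ sin δ cos φ₁, cos δ − sin φ₁ sin φ₂) = atan2(0.6687, 0.4683) = 54.996°.
λ₂ = -13.152° + 54.996° = 41.84°.

9.17°, 41.84°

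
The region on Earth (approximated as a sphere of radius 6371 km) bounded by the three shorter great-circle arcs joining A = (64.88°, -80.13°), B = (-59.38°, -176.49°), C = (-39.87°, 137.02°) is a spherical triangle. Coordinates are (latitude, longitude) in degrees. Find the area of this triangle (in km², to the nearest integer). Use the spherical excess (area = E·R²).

82698525 km²

Side lengths (central angles): a = 0.6080, b = 2.5683, c = 2.5033 rad; semiperimeter s = 2.8398.
By l'Huilier's theorem, tan(E/4) = √[tan(s/2) tan((s−a)/2) tan((s−b)/2) tan((s−c)/2)], giving spherical excess E = 2.0374 rad.
Area = E·R² = 2.0374 × (6371)² ≈ 82698525 km².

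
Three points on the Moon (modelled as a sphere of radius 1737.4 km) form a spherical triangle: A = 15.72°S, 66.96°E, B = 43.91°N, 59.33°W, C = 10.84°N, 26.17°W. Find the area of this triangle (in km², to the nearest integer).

Side lengths (central angles): a = 0.7630, b = 1.6736, c = 2.2122 rad; semiperimeter s = 2.3244.
By l'Huilier's theorem, tan(E/4) = √[tan(s/2) tan((s−a)/2) tan((s−b)/2) tan((s−c)/2)], giving spherical excess E = 0.8210 rad.
Area = E·R² = 0.8210 × (1737.4)² ≈ 2478145 km².

2478145 km²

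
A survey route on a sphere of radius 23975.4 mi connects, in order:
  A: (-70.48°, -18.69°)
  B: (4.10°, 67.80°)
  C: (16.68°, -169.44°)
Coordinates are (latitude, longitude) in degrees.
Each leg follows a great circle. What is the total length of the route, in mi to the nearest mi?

Leg A→B: central angle 1.6178 rad, distance 38787.3 mi.
Leg B→C: central angle 2.0904 rad, distance 50117.3 mi.
Total: 38787.3 + 50117.3 ≈ 88905 mi.

88905 mi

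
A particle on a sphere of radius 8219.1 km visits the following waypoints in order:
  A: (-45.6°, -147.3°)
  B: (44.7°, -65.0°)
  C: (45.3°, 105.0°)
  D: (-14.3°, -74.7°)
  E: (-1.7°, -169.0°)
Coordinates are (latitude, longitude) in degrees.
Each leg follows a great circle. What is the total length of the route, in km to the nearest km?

Leg A→B: central angle 2.0219 rad, distance 16617.9 km.
Leg B→C: central angle 1.5632 rad, distance 12848.1 km.
Leg C→D: central angle 2.6005 rad, distance 21374.0 km.
Leg D→E: central angle 1.6361 rad, distance 13447.6 km.
Total: 16617.9 + 12848.1 + 21374.0 + 13447.6 ≈ 64288 km.

64288 km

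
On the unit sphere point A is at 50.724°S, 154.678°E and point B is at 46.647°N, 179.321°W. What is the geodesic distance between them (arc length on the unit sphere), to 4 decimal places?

In radians: φ₁ = -0.8853, φ₂ = 0.8141, Δλ = 26.001° = 0.4538 rad.
Haversine: a = sin²(Δφ/2) + cos φ₁ cos φ₂ sin²(Δλ/2) = 0.5641 + (0.6331)(0.6865)(0.0506) = 0.58614.
Central angle c = 2·arcsin(√a) = 1.74394 rad.
On the unit sphere the arc length equals the central angle: 1.7439.

1.7439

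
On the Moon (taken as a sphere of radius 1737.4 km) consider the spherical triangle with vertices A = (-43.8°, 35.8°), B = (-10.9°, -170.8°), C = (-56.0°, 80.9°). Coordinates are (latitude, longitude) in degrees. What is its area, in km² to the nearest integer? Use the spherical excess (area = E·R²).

Side lengths (central angles): a = 1.5864, b = 0.5381, c = 2.0977 rad; semiperimeter s = 2.1111.
By l'Huilier's theorem, tan(E/4) = √[tan(s/2) tan((s−a)/2) tan((s−b)/2) tan((s−c)/2)], giving spherical excess E = 0.2256 rad.
Area = E·R² = 0.2256 × (1737.4)² ≈ 680927 km².

680927 km²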